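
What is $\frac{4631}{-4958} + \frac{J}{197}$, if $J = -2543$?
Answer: $- \frac{13520501}{976726} \approx -13.843$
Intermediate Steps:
$\frac{4631}{-4958} + \frac{J}{197} = \frac{4631}{-4958} - \frac{2543}{197} = 4631 \left(- \frac{1}{4958}\right) - \frac{2543}{197} = - \frac{4631}{4958} - \frac{2543}{197} = - \frac{13520501}{976726}$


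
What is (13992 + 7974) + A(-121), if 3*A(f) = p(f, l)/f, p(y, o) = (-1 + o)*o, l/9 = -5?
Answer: 2657196/121 ≈ 21960.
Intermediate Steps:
l = -45 (l = 9*(-5) = -45)
p(y, o) = o*(-1 + o)
A(f) = 690/f (A(f) = ((-45*(-1 - 45))/f)/3 = ((-45*(-46))/f)/3 = (2070/f)/3 = 690/f)
(13992 + 7974) + A(-121) = (13992 + 7974) + 690/(-121) = 21966 + 690*(-1/121) = 21966 - 690/121 = 2657196/121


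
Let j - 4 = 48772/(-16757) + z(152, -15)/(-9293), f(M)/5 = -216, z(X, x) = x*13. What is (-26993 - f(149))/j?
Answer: -4035244942313/172920623 ≈ -23336.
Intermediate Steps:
z(X, x) = 13*x
f(M) = -1080 (f(M) = 5*(-216) = -1080)
j = 172920623/155722801 (j = 4 + (48772/(-16757) + (13*(-15))/(-9293)) = 4 + (48772*(-1/16757) - 195*(-1/9293)) = 4 + (-48772/16757 + 195/9293) = 4 - 449970581/155722801 = 172920623/155722801 ≈ 1.1104)
(-26993 - f(149))/j = (-26993 - 1*(-1080))/(172920623/155722801) = (-26993 + 1080)*(155722801/172920623) = -25913*155722801/172920623 = -4035244942313/172920623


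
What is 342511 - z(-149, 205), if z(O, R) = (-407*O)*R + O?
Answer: -12089155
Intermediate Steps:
z(O, R) = O - 407*O*R (z(O, R) = -407*O*R + O = O - 407*O*R)
342511 - z(-149, 205) = 342511 - (-149)*(1 - 407*205) = 342511 - (-149)*(1 - 83435) = 342511 - (-149)*(-83434) = 342511 - 1*12431666 = 342511 - 12431666 = -12089155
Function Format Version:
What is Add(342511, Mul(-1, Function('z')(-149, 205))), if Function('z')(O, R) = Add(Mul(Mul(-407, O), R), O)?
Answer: -12089155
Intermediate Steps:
Function('z')(O, R) = Add(O, Mul(-407, O, R)) (Function('z')(O, R) = Add(Mul(-407, O, R), O) = Add(O, Mul(-407, O, R)))
Add(342511, Mul(-1, Function('z')(-149, 205))) = Add(342511, Mul(-1, Mul(-149, Add(1, Mul(-407, 205))))) = Add(342511, Mul(-1, Mul(-149, Add(1, -83435)))) = Add(342511, Mul(-1, Mul(-149, -83434))) = Add(342511, Mul(-1, 12431666)) = Add(342511, -12431666) = -12089155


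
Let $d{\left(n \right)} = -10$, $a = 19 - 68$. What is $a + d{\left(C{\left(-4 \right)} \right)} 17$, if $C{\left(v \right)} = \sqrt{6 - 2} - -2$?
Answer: $-219$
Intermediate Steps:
$a = -49$ ($a = 19 - 68 = -49$)
$C{\left(v \right)} = 4$ ($C{\left(v \right)} = \sqrt{4} + 2 = 2 + 2 = 4$)
$a + d{\left(C{\left(-4 \right)} \right)} 17 = -49 - 170 = -219$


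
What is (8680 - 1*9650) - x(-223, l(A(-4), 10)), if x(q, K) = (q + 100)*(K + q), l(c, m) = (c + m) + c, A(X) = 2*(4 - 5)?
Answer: -27661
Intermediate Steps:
A(X) = -2 (A(X) = 2*(-1) = -2)
l(c, m) = m + 2*c
x(q, K) = (100 + q)*(K + q)
(8680 - 1*9650) - x(-223, l(A(-4), 10)) = (8680 - 1*9650) - ((-223)**2 + 100*(10 + 2*(-2)) + 100*(-223) + (10 + 2*(-2))*(-223)) = (8680 - 9650) - (49729 + 100*(10 - 4) - 22300 + (10 - 4)*(-223)) = -970 - (49729 + 100*6 - 22300 + 6*(-223)) = -970 - (49729 + 600 - 22300 - 1338) = -970 - 1*26691 = -970 - 26691 = -27661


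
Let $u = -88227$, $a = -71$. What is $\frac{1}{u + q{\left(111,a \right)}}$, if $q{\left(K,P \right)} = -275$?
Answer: $- \frac{1}{88502} \approx -1.1299 \cdot 10^{-5}$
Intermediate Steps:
$\frac{1}{u + q{\left(111,a \right)}} = \frac{1}{-88227 - 275} = \frac{1}{-88502} = - \frac{1}{88502}$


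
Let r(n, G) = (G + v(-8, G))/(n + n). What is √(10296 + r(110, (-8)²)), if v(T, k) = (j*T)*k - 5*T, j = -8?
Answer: √1248126/11 ≈ 101.56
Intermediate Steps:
v(T, k) = -5*T - 8*T*k (v(T, k) = (-8*T)*k - 5*T = -8*T*k - 5*T = -5*T - 8*T*k)
r(n, G) = (40 + 65*G)/(2*n) (r(n, G) = (G - 1*(-8)*(5 + 8*G))/(n + n) = (G + (40 + 64*G))/((2*n)) = (40 + 65*G)*(1/(2*n)) = (40 + 65*G)/(2*n))
√(10296 + r(110, (-8)²)) = √(10296 + (5/2)*(8 + 13*(-8)²)/110) = √(10296 + (5/2)*(1/110)*(8 + 13*64)) = √(10296 + (5/2)*(1/110)*(8 + 832)) = √(10296 + (5/2)*(1/110)*840) = √(10296 + 210/11) = √(113466/11) = √1248126/11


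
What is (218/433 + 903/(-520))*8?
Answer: -277639/28145 ≈ -9.8646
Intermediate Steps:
(218/433 + 903/(-520))*8 = (218*(1/433) + 903*(-1/520))*8 = (218/433 - 903/520)*8 = -277639/225160*8 = -277639/28145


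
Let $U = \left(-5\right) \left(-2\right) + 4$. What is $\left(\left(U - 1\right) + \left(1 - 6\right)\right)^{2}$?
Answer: $64$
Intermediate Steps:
$U = 14$ ($U = 10 + 4 = 14$)
$\left(\left(U - 1\right) + \left(1 - 6\right)\right)^{2} = \left(\left(14 - 1\right) + \left(1 - 6\right)\right)^{2} = \left(13 + \left(1 - 6\right)\right)^{2} = \left(13 - 5\right)^{2} = 8^{2} = 64$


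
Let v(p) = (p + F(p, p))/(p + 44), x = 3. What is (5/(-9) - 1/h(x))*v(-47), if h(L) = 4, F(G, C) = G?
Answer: -1363/54 ≈ -25.241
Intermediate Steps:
v(p) = 2*p/(44 + p) (v(p) = (p + p)/(p + 44) = (2*p)/(44 + p) = 2*p/(44 + p))
(5/(-9) - 1/h(x))*v(-47) = (5/(-9) - 1/4)*(2*(-47)/(44 - 47)) = (5*(-⅑) - 1*¼)*(2*(-47)/(-3)) = (-5/9 - ¼)*(2*(-47)*(-⅓)) = -29/36*94/3 = -1363/54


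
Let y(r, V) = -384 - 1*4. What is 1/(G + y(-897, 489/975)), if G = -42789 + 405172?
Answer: 1/361995 ≈ 2.7625e-6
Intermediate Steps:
y(r, V) = -388 (y(r, V) = -384 - 4 = -388)
G = 362383
1/(G + y(-897, 489/975)) = 1/(362383 - 388) = 1/361995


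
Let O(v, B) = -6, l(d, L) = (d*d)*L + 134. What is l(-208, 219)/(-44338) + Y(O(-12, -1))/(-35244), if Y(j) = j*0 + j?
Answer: -27827905981/130220706 ≈ -213.70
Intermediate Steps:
l(d, L) = 134 + L*d**2 (l(d, L) = d**2*L + 134 = L*d**2 + 134 = 134 + L*d**2)
Y(j) = j (Y(j) = 0 + j = j)
l(-208, 219)/(-44338) + Y(O(-12, -1))/(-35244) = (134 + 219*(-208)**2)/(-44338) - 6/(-35244) = (134 + 219*43264)*(-1/44338) - 6*(-1/35244) = (134 + 9474816)*(-1/44338) + 1/5874 = 9474950*(-1/44338) + 1/5874 = -4737475/22169 + 1/5874 = -27827905981/130220706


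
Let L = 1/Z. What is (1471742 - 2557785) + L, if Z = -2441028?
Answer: -2651061372205/2441028 ≈ -1.0860e+6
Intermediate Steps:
L = -1/2441028 (L = 1/(-2441028) = -1/2441028 ≈ -4.0966e-7)
(1471742 - 2557785) + L = (1471742 - 2557785) - 1/2441028 = -1086043 - 1/2441028 = -2651061372205/2441028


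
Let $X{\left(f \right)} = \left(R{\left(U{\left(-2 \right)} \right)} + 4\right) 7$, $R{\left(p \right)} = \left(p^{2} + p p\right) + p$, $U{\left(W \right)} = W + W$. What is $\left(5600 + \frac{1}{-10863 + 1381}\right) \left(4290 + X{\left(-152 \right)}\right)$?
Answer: $\frac{119844892143}{4741} \approx 2.5278 \cdot 10^{7}$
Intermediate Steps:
$U{\left(W \right)} = 2 W$
$R{\left(p \right)} = p + 2 p^{2}$ ($R{\left(p \right)} = \left(p^{2} + p^{2}\right) + p = 2 p^{2} + p = p + 2 p^{2}$)
$X{\left(f \right)} = 224$ ($X{\left(f \right)} = \left(2 \left(-2\right) \left(1 + 2 \cdot 2 \left(-2\right)\right) + 4\right) 7 = \left(- 4 \left(1 + 2 \left(-4\right)\right) + 4\right) 7 = \left(- 4 \left(1 - 8\right) + 4\right) 7 = \left(\left(-4\right) \left(-7\right) + 4\right) 7 = \left(28 + 4\right) 7 = 32 \cdot 7 = 224$)
$\left(5600 + \frac{1}{-10863 + 1381}\right) \left(4290 + X{\left(-152 \right)}\right) = \left(5600 + \frac{1}{-10863 + 1381}\right) \left(4290 + 224\right) = \left(5600 + \frac{1}{-9482}\right) 4514 = \left(5600 - \frac{1}{9482}\right) 4514 = \frac{53099199}{9482} \cdot 4514 = \frac{119844892143}{4741}$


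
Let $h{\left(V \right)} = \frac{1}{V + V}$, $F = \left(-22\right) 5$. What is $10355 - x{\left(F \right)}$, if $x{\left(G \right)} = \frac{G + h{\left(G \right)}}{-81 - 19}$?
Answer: $\frac{227785799}{22000} \approx 10354.0$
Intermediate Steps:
$F = -110$
$h{\left(V \right)} = \frac{1}{2 V}$
$x{\left(G \right)} = - \frac{G}{100} - \frac{1}{200 G}$ ($x{\left(G \right)} = \frac{G + \frac{1}{2 G}}{-81 - 19} = \frac{G + \frac{1}{2 G}}{-100} = \left(G + \frac{1}{2 G}\right) \left(- \frac{1}{100}\right) = - \frac{G}{100} - \frac{1}{200 G}$)
$10355 - x{\left(F \right)} = 10355 - \left(\left(- \frac{1}{100}\right) \left(-110\right) - \frac{1}{200 \left(-110\right)}\right) = 10355 - \left(\frac{11}{10} - - \frac{1}{22000}\right) = 10355 - \left(\frac{11}{10} + \frac{1}{22000}\right) = 10355 - \frac{24201}{22000} = \frac{227785799}{22000}$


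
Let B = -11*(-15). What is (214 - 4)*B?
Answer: 34650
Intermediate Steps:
B = 165
(214 - 4)*B = (214 - 4)*165 = 210*165 = 34650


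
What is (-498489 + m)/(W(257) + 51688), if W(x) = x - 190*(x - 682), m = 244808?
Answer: -253681/132695 ≈ -1.9118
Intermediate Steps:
W(x) = 129580 - 189*x (W(x) = x - 190*(-682 + x) = x + (129580 - 190*x) = 129580 - 189*x)
(-498489 + m)/(W(257) + 51688) = (-498489 + 244808)/((129580 - 189*257) + 51688) = -253681/((129580 - 48573) + 51688) = -253681/(81007 + 51688) = -253681/132695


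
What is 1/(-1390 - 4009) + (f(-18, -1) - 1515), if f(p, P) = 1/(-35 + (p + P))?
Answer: -441697643/291546 ≈ -1515.0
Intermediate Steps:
f(p, P) = 1/(-35 + P + p) (f(p, P) = 1/(-35 + (P + p)) = 1/(-35 + P + p))
1/(-1390 - 4009) + (f(-18, -1) - 1515) = 1/(-1390 - 4009) + (1/(-35 - 1 - 18) - 1515) = 1/(-5399) + (1/(-54) - 1515) = -1/5399 + (-1/54 - 1515) = -1/5399 - 81811/54 = -441697643/291546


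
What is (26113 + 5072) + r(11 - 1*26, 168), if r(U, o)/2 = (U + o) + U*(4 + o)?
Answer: 26331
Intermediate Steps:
r(U, o) = 2*U + 2*o + 2*U*(4 + o) (r(U, o) = 2*((U + o) + U*(4 + o)) = 2*(U + o + U*(4 + o)) = 2*U + 2*o + 2*U*(4 + o))
(26113 + 5072) + r(11 - 1*26, 168) = (26113 + 5072) + (2*168 + 10*(11 - 1*26) + 2*(11 - 1*26)*168) = 31185 + (336 + 10*(11 - 26) + 2*(11 - 26)*168) = 31185 + (336 + 10*(-15) + 2*(-15)*168) = 31185 + (336 - 150 - 5040) = 31185 - 4854 = 26331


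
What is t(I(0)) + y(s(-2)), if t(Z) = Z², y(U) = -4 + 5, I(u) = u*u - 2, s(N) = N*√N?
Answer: 5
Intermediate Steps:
s(N) = N^(3/2)
I(u) = -2 + u² (I(u) = u² - 2 = -2 + u²)
y(U) = 1
t(I(0)) + y(s(-2)) = (-2 + 0²)² + 1 = (-2 + 0)² + 1 = (-2)² + 1 = 4 + 1 = 5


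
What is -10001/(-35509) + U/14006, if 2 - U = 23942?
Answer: -355005727/248669527 ≈ -1.4276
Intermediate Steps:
U = -23940 (U = 2 - 1*23942 = 2 - 23942 = -23940)
-10001/(-35509) + U/14006 = -10001/(-35509) - 23940/14006 = -10001*(-1/35509) - 23940*1/14006 = 10001/35509 - 11970/7003 = -355005727/248669527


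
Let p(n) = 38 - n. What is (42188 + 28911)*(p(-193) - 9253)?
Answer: -641455178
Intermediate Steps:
(42188 + 28911)*(p(-193) - 9253) = (42188 + 28911)*((38 - 1*(-193)) - 9253) = 71099*((38 + 193) - 9253) = 71099*(231 - 9253) = 71099*(-9022) = -641455178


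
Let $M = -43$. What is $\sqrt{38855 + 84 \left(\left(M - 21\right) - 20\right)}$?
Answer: $\sqrt{31799} \approx 178.32$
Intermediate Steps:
$\sqrt{38855 + 84 \left(\left(M - 21\right) - 20\right)} = \sqrt{38855 + 84 \left(\left(-43 - 21\right) - 20\right)} = \sqrt{38855 + 84 \left(-64 - 20\right)} = \sqrt{38855 + 84 \left(-84\right)} = \sqrt{38855 - 7056} = \sqrt{31799}$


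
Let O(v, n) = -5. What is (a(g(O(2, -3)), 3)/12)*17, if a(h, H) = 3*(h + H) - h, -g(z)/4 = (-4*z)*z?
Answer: 13753/12 ≈ 1146.1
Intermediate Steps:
g(z) = 16*z**2 (g(z) = -4*(-4*z)*z = -(-16)*z**2 = 16*z**2)
a(h, H) = 2*h + 3*H (a(h, H) = 3*(H + h) - h = (3*H + 3*h) - h = 2*h + 3*H)
(a(g(O(2, -3)), 3)/12)*17 = ((2*(16*(-5)**2) + 3*3)/12)*17 = ((2*(16*25) + 9)/12)*17 = ((2*400 + 9)/12)*17 = ((800 + 9)/12)*17 = ((1/12)*809)*17 = (809/12)*17 = 13753/12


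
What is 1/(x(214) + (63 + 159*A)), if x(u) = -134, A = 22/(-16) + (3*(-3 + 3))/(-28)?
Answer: -8/2317 ≈ -0.0034527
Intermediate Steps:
A = -11/8 (A = 22*(-1/16) + (3*0)*(-1/28) = -11/8 + 0*(-1/28) = -11/8 + 0 = -11/8 ≈ -1.3750)
1/(x(214) + (63 + 159*A)) = 1/(-134 + (63 + 159*(-11/8))) = 1/(-134 + (63 - 1749/8)) = 1/(-134 - 1245/8) = 1/(-2317/8) = -8/2317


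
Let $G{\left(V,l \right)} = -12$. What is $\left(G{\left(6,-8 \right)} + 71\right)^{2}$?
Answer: $3481$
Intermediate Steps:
$\left(G{\left(6,-8 \right)} + 71\right)^{2} = \left(-12 + 71\right)^{2} = 59^{2} = 3481$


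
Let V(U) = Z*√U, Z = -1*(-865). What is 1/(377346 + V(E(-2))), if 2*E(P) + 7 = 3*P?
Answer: 754692/284789734357 - 865*I*√26/284789734357 ≈ 2.65e-6 - 1.5487e-8*I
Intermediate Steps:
Z = 865
E(P) = -7/2 + 3*P/2 (E(P) = -7/2 + (3*P)/2 = -7/2 + 3*P/2)
V(U) = 865*√U
1/(377346 + V(E(-2))) = 1/(377346 + 865*√(-7/2 + (3/2)*(-2))) = 1/(377346 + 865*√(-7/2 - 3)) = 1/(377346 + 865*√(-13/2)) = 1/(377346 + 865*(I*√26/2)) = 1/(377346 + 865*I*√26/2)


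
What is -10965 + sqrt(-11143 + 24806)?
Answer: -10965 + sqrt(13663) ≈ -10848.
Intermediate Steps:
-10965 + sqrt(-11143 + 24806) = -10965 + sqrt(13663)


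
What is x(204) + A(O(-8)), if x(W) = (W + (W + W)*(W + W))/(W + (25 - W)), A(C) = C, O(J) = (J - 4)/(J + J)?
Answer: 666747/100 ≈ 6667.5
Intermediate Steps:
O(J) = (-4 + J)/(2*J) (O(J) = (-4 + J)/((2*J)) = (-4 + J)*(1/(2*J)) = (-4 + J)/(2*J))
x(W) = W/25 + 4*W²/25 (x(W) = (W + (2*W)*(2*W))/25 = (W + 4*W²)*(1/25) = W/25 + 4*W²/25)
x(204) + A(O(-8)) = (1/25)*204*(1 + 4*204) + (½)*(-4 - 8)/(-8) = (1/25)*204*(1 + 816) + (½)*(-⅛)*(-12) = (1/25)*204*817 + ¾ = 166668/25 + ¾ = 666747/100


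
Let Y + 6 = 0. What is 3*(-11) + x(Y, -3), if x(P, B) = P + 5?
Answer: -34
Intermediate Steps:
Y = -6 (Y = -6 + 0 = -6)
x(P, B) = 5 + P
3*(-11) + x(Y, -3) = 3*(-11) + (5 - 6) = -33 - 1 = -34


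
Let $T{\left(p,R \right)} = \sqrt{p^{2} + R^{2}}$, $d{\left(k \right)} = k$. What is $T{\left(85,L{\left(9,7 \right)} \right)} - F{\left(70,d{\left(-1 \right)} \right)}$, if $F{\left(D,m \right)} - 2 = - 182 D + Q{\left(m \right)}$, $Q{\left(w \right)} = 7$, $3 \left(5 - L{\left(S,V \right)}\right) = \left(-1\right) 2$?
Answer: $12731 + \frac{17 \sqrt{226}}{3} \approx 12816.0$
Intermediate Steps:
$L{\left(S,V \right)} = \frac{17}{3}$ ($L{\left(S,V \right)} = 5 - \frac{\left(-1\right) 2}{3} = 5 - - \frac{2}{3} = 5 + \frac{2}{3} = \frac{17}{3}$)
$F{\left(D,m \right)} = 9 - 182 D$ ($F{\left(D,m \right)} = 2 - \left(-7 + 182 D\right) = 9 - 182 D$)
$T{\left(p,R \right)} = \sqrt{R^{2} + p^{2}}$
$T{\left(85,L{\left(9,7 \right)} \right)} - F{\left(70,d{\left(-1 \right)} \right)} = \sqrt{\left(\frac{17}{3}\right)^{2} + 85^{2}} - \left(9 - 12740\right) = \sqrt{\frac{289}{9} + 7225} - \left(9 - 12740\right) = \sqrt{\frac{65314}{9}} - -12731 = \frac{17 \sqrt{226}}{3} + 12731 = 12731 + \frac{17 \sqrt{226}}{3}$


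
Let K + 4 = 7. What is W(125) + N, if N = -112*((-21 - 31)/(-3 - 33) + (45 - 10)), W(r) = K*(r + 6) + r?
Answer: -32074/9 ≈ -3563.8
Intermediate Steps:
K = 3 (K = -4 + 7 = 3)
W(r) = 18 + 4*r (W(r) = 3*(r + 6) + r = 3*(6 + r) + r = (18 + 3*r) + r = 18 + 4*r)
N = -36736/9 (N = -112*(-52/(-36) + 35) = -112*(-52*(-1/36) + 35) = -112*(13/9 + 35) = -112*328/9 = -36736/9 ≈ -4081.8)
W(125) + N = (18 + 4*125) - 36736/9 = (18 + 500) - 36736/9 = 518 - 36736/9 = -32074/9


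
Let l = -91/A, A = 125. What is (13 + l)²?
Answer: 2353156/15625 ≈ 150.60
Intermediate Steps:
l = -91/125 ≈ -0.72800
(13 + l)² = (13 - 91/125)² = (1534/125)² = 2353156/15625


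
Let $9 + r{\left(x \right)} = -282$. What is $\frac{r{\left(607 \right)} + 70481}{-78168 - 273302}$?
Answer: $- \frac{7019}{35147} \approx -0.1997$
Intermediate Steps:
$r{\left(x \right)} = -291$ ($r{\left(x \right)} = -9 - 282 = -291$)
$\frac{r{\left(607 \right)} + 70481}{-78168 - 273302} = \frac{-291 + 70481}{-78168 - 273302} = \frac{70190}{-351470} = 70190 \left(- \frac{1}{351470}\right) = - \frac{7019}{35147}$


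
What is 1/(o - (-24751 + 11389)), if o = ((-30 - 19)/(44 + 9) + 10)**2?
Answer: 2809/37765219 ≈ 7.4381e-5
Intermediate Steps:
o = 231361/2809 (o = (-49/53 + 10)**2 = (481/53)**2 = 231361/2809 ≈ 82.364)
1/(o - (-24751 + 11389)) = 1/(231361/2809 - (-24751 + 11389)) = 1/(231361/2809 - 1*(-13362)) = 1/(231361/2809 + 13362) = 1/(37765219/2809) = 2809/37765219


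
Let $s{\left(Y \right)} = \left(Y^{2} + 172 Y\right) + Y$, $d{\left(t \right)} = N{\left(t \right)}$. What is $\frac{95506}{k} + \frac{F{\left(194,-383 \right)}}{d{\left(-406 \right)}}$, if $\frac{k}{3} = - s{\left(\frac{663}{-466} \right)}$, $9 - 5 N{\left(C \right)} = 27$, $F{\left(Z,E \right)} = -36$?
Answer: $\frac{1313529758}{9354735} \approx 140.41$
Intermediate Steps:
$N{\left(C \right)} = - \frac{18}{5}$ ($N{\left(C \right)} = \frac{9}{5} - \frac{27}{5} = - \frac{18}{5}$)
$d{\left(t \right)} = - \frac{18}{5}$
$s{\left(Y \right)} = Y^{2} + 173 Y$
$k = \frac{159030495}{217156}$ ($k = 3 \left(- \frac{663}{-466} \left(173 + \frac{663}{-466}\right)\right) = 3 \left(- 663 \left(- \frac{1}{466}\right) \left(173 + 663 \left(- \frac{1}{466}\right)\right)\right) = 3 \left(- \frac{\left(-663\right) \left(173 - \frac{663}{466}\right)}{466}\right) = 3 \left(- \frac{\left(-663\right) 79955}{466 \cdot 466}\right) = 3 \left(\left(-1\right) \left(- \frac{53010165}{217156}\right)\right) = 3 \cdot \frac{53010165}{217156} = \frac{159030495}{217156} \approx 732.33$)
$\frac{95506}{k} + \frac{F{\left(194,-383 \right)}}{d{\left(-406 \right)}} = \frac{95506}{\frac{159030495}{217156}} - \frac{36}{- \frac{18}{5}} = 95506 \cdot \frac{217156}{159030495} - -10 = \frac{1219982408}{9354735} + 10 = \frac{1313529758}{9354735}$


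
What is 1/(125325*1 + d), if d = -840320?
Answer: -1/714995 ≈ -1.3986e-6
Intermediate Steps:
1/(125325*1 + d) = 1/(125325*1 - 840320) = 1/(125325 - 840320) = 1/(-714995) = -1/714995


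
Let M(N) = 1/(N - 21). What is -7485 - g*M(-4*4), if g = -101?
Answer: -277046/37 ≈ -7487.7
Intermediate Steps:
M(N) = 1/(-21 + N)
-7485 - g*M(-4*4) = -7485 - (-101)/(-21 - 4*4) = -7485 - (-101)/(-21 - 16) = -7485 - (-101)/(-37) = -7485 - (-101)*(-1)/37 = -7485 - 1*101/37 = -7485 - 101/37 = -277046/37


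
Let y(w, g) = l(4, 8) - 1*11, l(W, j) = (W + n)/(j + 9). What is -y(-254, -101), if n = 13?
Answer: 10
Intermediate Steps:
l(W, j) = (13 + W)/(9 + j) (l(W, j) = (W + 13)/(j + 9) = (13 + W)/(9 + j))
y(w, g) = -10 (y(w, g) = (13 + 4)/(9 + 8) - 1*11 = 17/17 - 11 = (1/17)*17 - 11 = 1 - 11 = -10)
-y(-254, -101) = -1*(-10) = 10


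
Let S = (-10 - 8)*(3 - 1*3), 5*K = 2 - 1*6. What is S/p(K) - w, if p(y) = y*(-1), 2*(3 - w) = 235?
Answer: 229/2 ≈ 114.50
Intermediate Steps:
w = -229/2 (w = 3 - ½*235 = 3 - 235/2 = -229/2 ≈ -114.50)
K = -⅘ (K = (2 - 1*6)/5 = (2 - 6)/5 = (⅕)*(-4) = -⅘ ≈ -0.80000)
p(y) = -y
S = 0 (S = -18*(3 - 3) = -18*0 = 0)
S/p(K) - w = 0/((-1*(-⅘))) - 1*(-229/2) = 0/(⅘) + 229/2 = 0*(5/4) + 229/2 = 0 + 229/2 = 229/2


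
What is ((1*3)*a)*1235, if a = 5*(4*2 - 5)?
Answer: 55575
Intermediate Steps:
a = 15 (a = 5*(8 - 5) = 5*3 = 15)
((1*3)*a)*1235 = ((1*3)*15)*1235 = (3*15)*1235 = 45*1235 = 55575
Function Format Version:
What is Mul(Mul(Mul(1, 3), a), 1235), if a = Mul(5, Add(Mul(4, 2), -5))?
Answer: 55575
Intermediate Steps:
a = 15 (a = Mul(5, Add(8, -5)) = Mul(5, 3) = 15)
Mul(Mul(Mul(1, 3), a), 1235) = Mul(Mul(Mul(1, 3), 15), 1235) = Mul(Mul(3, 15), 1235) = Mul(45, 1235) = 55575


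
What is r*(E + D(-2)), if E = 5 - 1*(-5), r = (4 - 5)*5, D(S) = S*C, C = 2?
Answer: -30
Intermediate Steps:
D(S) = 2*S (D(S) = S*2 = 2*S)
r = -5 (r = -1*5 = -5)
E = 10 (E = 5 + 5 = 10)
r*(E + D(-2)) = -5*(10 + 2*(-2)) = -5*(10 - 4) = -5*6 = -30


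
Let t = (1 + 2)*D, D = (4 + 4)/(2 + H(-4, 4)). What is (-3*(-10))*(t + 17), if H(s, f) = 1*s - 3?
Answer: 366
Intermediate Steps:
H(s, f) = -3 + s (H(s, f) = s - 3 = -3 + s)
D = -8/5 (D = (4 + 4)/(2 + (-3 - 4)) = 8/(2 - 7) = 8/(-5) = 8*(-1/5) = -8/5 ≈ -1.6000)
t = -24/5 (t = (1 + 2)*(-8/5) = 3*(-8/5) = -24/5 ≈ -4.8000)
(-3*(-10))*(t + 17) = (-3*(-10))*(-24/5 + 17) = 30*(61/5) = 366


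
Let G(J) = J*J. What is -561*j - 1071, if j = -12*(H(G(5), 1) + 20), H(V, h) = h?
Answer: 140301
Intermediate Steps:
G(J) = J²
j = -252 (j = -12*(1 + 20) = -12*21 = -252)
-561*j - 1071 = -561*(-252) - 1071 = 141372 - 1071 = 140301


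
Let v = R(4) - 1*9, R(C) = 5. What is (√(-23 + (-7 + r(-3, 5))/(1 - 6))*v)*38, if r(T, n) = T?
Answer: -152*I*√21 ≈ -696.55*I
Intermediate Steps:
v = -4 (v = 5 - 1*9 = 5 - 9 = -4)
(√(-23 + (-7 + r(-3, 5))/(1 - 6))*v)*38 = (√(-23 + (-7 - 3)/(1 - 6))*(-4))*38 = (√(-23 - 10/(-5))*(-4))*38 = (√(-23 - 10*(-⅕))*(-4))*38 = (√(-23 + 2)*(-4))*38 = (√(-21)*(-4))*38 = ((I*√21)*(-4))*38 = -4*I*√21*38 = -152*I*√21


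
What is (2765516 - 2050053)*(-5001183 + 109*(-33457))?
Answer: -6187321162148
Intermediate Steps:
(2765516 - 2050053)*(-5001183 + 109*(-33457)) = 715463*(-5001183 - 3646813) = 715463*(-8647996) = -6187321162148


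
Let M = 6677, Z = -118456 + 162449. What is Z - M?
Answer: 37316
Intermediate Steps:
Z = 43993
Z - M = 43993 - 1*6677 = 43993 - 6677 = 37316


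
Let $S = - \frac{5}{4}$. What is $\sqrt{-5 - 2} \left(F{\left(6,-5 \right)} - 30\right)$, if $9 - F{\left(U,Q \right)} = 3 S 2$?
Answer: $- \frac{27 i \sqrt{7}}{2} \approx - 35.718 i$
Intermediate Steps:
$S = - \frac{5}{4}$ ($S = \left(-5\right) \frac{1}{4} = - \frac{5}{4} \approx -1.25$)
$F{\left(U,Q \right)} = \frac{33}{2}$ ($F{\left(U,Q \right)} = 9 - 3 \left(- \frac{5}{4}\right) 2 = 9 - \left(- \frac{15}{4}\right) 2 = 9 - - \frac{15}{2} = 9 + \frac{15}{2} = \frac{33}{2}$)
$\sqrt{-5 - 2} \left(F{\left(6,-5 \right)} - 30\right) = \sqrt{-5 - 2} \left(\frac{33}{2} - 30\right) = \sqrt{-7} \left(\frac{33}{2} - 30\right) = i \sqrt{7} \left(- \frac{27}{2}\right) = - \frac{27 i \sqrt{7}}{2}$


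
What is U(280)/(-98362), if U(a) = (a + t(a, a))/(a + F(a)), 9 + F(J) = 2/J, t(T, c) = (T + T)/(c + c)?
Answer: -19670/1865976321 ≈ -1.0541e-5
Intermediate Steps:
t(T, c) = T/c (t(T, c) = (2*T)/((2*c)) = (2*T)*(1/(2*c)) = T/c)
F(J) = -9 + 2/J
U(a) = (1 + a)/(-9 + a + 2/a) (U(a) = (a + a/a)/(a + (-9 + 2/a)) = (a + 1)/(-9 + a + 2/a) = (1 + a)/(-9 + a + 2/a))
U(280)/(-98362) = (280*(1 + 280)/(2 + 280*(-9 + 280)))/(-98362) = (280*281/(2 + 280*271))*(-1/98362) = (280*281/(2 + 75880))*(-1/98362) = (280*281/75882)*(-1/98362) = (280*(1/75882)*281)*(-1/98362) = (39340/37941)*(-1/98362) = -19670/1865976321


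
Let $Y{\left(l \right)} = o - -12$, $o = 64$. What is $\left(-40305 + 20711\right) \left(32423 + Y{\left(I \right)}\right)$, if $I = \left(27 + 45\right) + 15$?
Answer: $-636785406$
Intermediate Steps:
$I = 87$ ($I = 72 + 15 = 87$)
$Y{\left(l \right)} = 76$ ($Y{\left(l \right)} = 64 - -12 = 64 + 12 = 76$)
$\left(-40305 + 20711\right) \left(32423 + Y{\left(I \right)}\right) = \left(-40305 + 20711\right) \left(32423 + 76\right) = \left(-19594\right) 32499 = -636785406$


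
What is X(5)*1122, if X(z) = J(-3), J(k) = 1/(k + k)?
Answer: -187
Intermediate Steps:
J(k) = 1/(2*k)
X(z) = -1/6 (X(z) = (1/2)/(-3) = (1/2)*(-1/3) = -1/6)
X(5)*1122 = -1/6*1122 = -187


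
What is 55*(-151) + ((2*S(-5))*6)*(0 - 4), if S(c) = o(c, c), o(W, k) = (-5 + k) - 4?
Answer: -7633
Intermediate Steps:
o(W, k) = -9 + k
S(c) = -9 + c
55*(-151) + ((2*S(-5))*6)*(0 - 4) = 55*(-151) + ((2*(-9 - 5))*6)*(0 - 4) = -8305 + ((2*(-14))*6)*(-4) = -8305 - 28*6*(-4) = -8305 - 168*(-4) = -8305 + 672 = -7633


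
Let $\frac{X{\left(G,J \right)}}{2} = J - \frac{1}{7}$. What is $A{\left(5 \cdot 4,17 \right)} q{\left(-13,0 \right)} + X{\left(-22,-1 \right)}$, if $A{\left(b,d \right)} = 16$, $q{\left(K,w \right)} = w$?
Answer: $- \frac{16}{7} \approx -2.2857$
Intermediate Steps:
$X{\left(G,J \right)} = - \frac{2}{7} + 2 J$ ($X{\left(G,J \right)} = 2 \left(J - \frac{1}{7}\right) = 2 \left(- \frac{1}{7} + J\right) = - \frac{2}{7} + 2 J$)
$A{\left(5 \cdot 4,17 \right)} q{\left(-13,0 \right)} + X{\left(-22,-1 \right)} = 16 \cdot 0 + \left(- \frac{2}{7} + 2 \left(-1\right)\right) = 0 - \frac{16}{7} = - \frac{16}{7}$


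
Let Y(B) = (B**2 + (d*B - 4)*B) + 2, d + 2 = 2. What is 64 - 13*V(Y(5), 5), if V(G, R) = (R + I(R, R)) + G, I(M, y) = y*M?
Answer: -417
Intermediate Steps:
d = 0 (d = -2 + 2 = 0)
I(M, y) = M*y
Y(B) = 2 + B**2 - 4*B (Y(B) = (B**2 + (0*B - 4)*B) + 2 = (B**2 + (0 - 4)*B) + 2 = (B**2 - 4*B) + 2 = 2 + B**2 - 4*B)
V(G, R) = G + R + R**2 (V(G, R) = (R + R*R) + G = (R + R**2) + G = G + R + R**2)
64 - 13*V(Y(5), 5) = 64 - 13*((2 + 5**2 - 4*5) + 5 + 5**2) = 64 - 13*((2 + 25 - 20) + 5 + 25) = 64 - 13*(7 + 5 + 25) = 64 - 13*37 = 64 - 481 = -417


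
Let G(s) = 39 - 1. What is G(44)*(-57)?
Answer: -2166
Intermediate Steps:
G(s) = 38
G(44)*(-57) = 38*(-57) = -2166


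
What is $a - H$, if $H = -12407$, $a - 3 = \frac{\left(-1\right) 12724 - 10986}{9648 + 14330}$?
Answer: $\frac{148771635}{11989} \approx 12409.0$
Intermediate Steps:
$a = \frac{24112}{11989}$ ($a = 3 + \frac{\left(-1\right) 12724 - 10986}{9648 + 14330} = 3 + \frac{-12724 - 10986}{23978} = 3 - \frac{11855}{11989} = \frac{24112}{11989} \approx 2.0112$)
$a - H = \frac{24112}{11989} - -12407 = \frac{24112}{11989} + 12407 = \frac{148771635}{11989}$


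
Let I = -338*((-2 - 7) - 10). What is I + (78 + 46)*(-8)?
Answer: 5430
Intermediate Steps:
I = 6422 (I = -338*(-9 - 10) = -338*(-19) = 6422)
I + (78 + 46)*(-8) = 6422 + (78 + 46)*(-8) = 6422 + 124*(-8) = 6422 - 992 = 5430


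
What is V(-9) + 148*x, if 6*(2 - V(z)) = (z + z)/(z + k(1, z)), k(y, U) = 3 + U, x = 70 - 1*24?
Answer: 34049/5 ≈ 6809.8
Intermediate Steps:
x = 46 (x = 70 - 24 = 46)
V(z) = 2 - z/(3*(3 + 2*z)) (V(z) = 2 - (z + z)/(6*(z + (3 + z))) = 2 - 2*z/(6*(3 + 2*z)) = 2 - z/(3*(3 + 2*z)))
V(-9) + 148*x = (18 + 11*(-9))/(3*(3 + 2*(-9))) + 148*46 = (18 - 99)/(3*(3 - 18)) + 6808 = (1/3)*(-81)/(-15) + 6808 = (1/3)*(-1/15)*(-81) + 6808 = 9/5 + 6808 = 34049/5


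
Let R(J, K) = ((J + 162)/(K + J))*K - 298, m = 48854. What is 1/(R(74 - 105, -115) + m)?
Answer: 146/7104241 ≈ 2.0551e-5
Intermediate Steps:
R(J, K) = -298 + K*(162 + J)/(J + K) (R(J, K) = ((162 + J)/(J + K))*K - 298 = K*(162 + J)/(J + K) - 298 = -298 + K*(162 + J)/(J + K))
1/(R(74 - 105, -115) + m) = 1/((-298*(74 - 105) - 136*(-115) + (74 - 105)*(-115))/((74 - 105) - 115) + 48854) = 1/((-298*(-31) + 15640 - 31*(-115))/(-31 - 115) + 48854) = 1/((9238 + 15640 + 3565)/(-146) + 48854) = 1/(-1/146*28443 + 48854) = 1/(-28443/146 + 48854) = 1/(7104241/146) = 146/7104241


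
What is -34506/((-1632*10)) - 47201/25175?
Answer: 3278941/13695200 ≈ 0.23942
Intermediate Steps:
-34506/((-1632*10)) - 47201/25175 = -34506/(-16320) - 47201*1/25175 = -34506*(-1/16320) - 47201/25175 = 5751/2720 - 47201/25175 = 3278941/13695200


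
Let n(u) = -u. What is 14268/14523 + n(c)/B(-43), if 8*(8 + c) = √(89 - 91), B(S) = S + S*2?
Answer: 574796/624489 + I*√2/1032 ≈ 0.92043 + 0.0013704*I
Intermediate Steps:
B(S) = 3*S (B(S) = S + 2*S = 3*S)
c = -8 + I*√2/8 (c = -8 + √(89 - 91)/8 = -8 + √(-2)/8 = -8 + (I*√2)/8 = -8 + I*√2/8 ≈ -8.0 + 0.17678*I)
14268/14523 + n(c)/B(-43) = 14268/14523 + (-(-8 + I*√2/8))/((3*(-43))) = 14268*(1/14523) + (8 - I*√2/8)/(-129) = 4756/4841 + (8 - I*√2/8)*(-1/129) = 4756/4841 + (-8/129 + I*√2/1032) = 574796/624489 + I*√2/1032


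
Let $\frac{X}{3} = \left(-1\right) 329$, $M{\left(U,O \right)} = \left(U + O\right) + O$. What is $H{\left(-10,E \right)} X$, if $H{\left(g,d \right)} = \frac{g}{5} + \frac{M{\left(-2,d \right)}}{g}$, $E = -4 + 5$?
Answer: $1974$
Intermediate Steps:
$E = 1$
$M{\left(U,O \right)} = U + 2 O$ ($M{\left(U,O \right)} = \left(O + U\right) + O = U + 2 O$)
$H{\left(g,d \right)} = \frac{g}{5} + \frac{-2 + 2 d}{g}$
$X = -987$ ($X = 3 \left(\left(-1\right) 329\right) = 3 \left(-329\right) = -987$)
$H{\left(-10,E \right)} X = \frac{-10 + \left(-10\right)^{2} + 10 \cdot 1}{5 \left(-10\right)} \left(-987\right) = \frac{1}{5} \left(- \frac{1}{10}\right) \left(-10 + 100 + 10\right) \left(-987\right) = \frac{1}{5} \left(- \frac{1}{10}\right) 100 \left(-987\right) = \left(-2\right) \left(-987\right) = 1974$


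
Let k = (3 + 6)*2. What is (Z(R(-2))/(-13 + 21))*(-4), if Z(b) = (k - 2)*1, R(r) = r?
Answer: -8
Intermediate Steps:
k = 18 (k = 9*2 = 18)
Z(b) = 16 (Z(b) = (18 - 2)*1 = 16*1 = 16)
(Z(R(-2))/(-13 + 21))*(-4) = (16/(-13 + 21))*(-4) = (16/8)*(-4) = (16*(1/8))*(-4) = 2*(-4) = -8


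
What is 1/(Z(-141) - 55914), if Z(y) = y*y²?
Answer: -1/2859135 ≈ -3.4976e-7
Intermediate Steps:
Z(y) = y³
1/(Z(-141) - 55914) = 1/((-141)³ - 55914) = 1/(-2803221 - 55914) = 1/(-2859135) = -1/2859135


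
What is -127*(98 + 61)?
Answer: -20193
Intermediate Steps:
-127*(98 + 61) = -127*159 = -20193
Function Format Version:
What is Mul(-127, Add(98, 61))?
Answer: -20193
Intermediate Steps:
Mul(-127, Add(98, 61)) = Mul(-127, 159) = -20193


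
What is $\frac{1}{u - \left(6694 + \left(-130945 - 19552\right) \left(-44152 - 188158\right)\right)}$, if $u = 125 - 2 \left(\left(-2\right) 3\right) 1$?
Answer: $- \frac{1}{34961963264} \approx -2.8603 \cdot 10^{-11}$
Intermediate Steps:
$u = 1500$ ($u = 125 \left(-2\right) \left(-6\right) 1 = 125 \cdot 12 \cdot 1 = 125 \cdot 12 = 1500$)
$\frac{1}{u - \left(6694 + \left(-130945 - 19552\right) \left(-44152 - 188158\right)\right)} = \frac{1}{1500 - \left(6694 + \left(-130945 - 19552\right) \left(-44152 - 188158\right)\right)} = \frac{1}{1500 - \left(6694 - -34961958070\right)} = \frac{1}{1500 - 34961964764} = \frac{1}{-34961963264} = - \frac{1}{34961963264}$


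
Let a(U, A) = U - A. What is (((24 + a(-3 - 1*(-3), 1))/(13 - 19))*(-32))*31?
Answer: 11408/3 ≈ 3802.7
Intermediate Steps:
(((24 + a(-3 - 1*(-3), 1))/(13 - 19))*(-32))*31 = (((24 + ((-3 - 1*(-3)) - 1*1))/(13 - 19))*(-32))*31 = (((24 + ((-3 + 3) - 1))/(-6))*(-32))*31 = (((24 + (0 - 1))*(-⅙))*(-32))*31 = (((24 - 1)*(-⅙))*(-32))*31 = ((23*(-⅙))*(-32))*31 = -23/6*(-32)*31 = (368/3)*31 = 11408/3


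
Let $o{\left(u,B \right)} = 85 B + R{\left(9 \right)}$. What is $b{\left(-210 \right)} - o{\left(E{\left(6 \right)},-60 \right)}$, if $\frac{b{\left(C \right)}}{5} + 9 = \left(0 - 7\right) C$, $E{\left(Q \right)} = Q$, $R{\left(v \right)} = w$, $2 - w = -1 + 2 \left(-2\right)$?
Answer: $12398$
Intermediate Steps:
$w = 7$ ($w = 2 - \left(-1 + 2 \left(-2\right)\right) = 2 - \left(-1 - 4\right) = 2 - -5 = 2 + 5 = 7$)
$R{\left(v \right)} = 7$
$o{\left(u,B \right)} = 7 + 85 B$ ($o{\left(u,B \right)} = 85 B + 7 = 7 + 85 B$)
$b{\left(C \right)} = -45 - 35 C$ ($b{\left(C \right)} = -45 + 5 \left(0 - 7\right) C = -45 + 5 \left(- 7 C\right) = -45 - 35 C$)
$b{\left(-210 \right)} - o{\left(E{\left(6 \right)},-60 \right)} = \left(-45 - -7350\right) - \left(7 + 85 \left(-60\right)\right) = \left(-45 + 7350\right) - \left(7 - 5100\right) = 7305 - -5093 = 7305 + 5093 = 12398$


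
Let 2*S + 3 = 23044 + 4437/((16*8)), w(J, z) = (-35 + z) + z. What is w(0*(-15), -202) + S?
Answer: 2841301/256 ≈ 11099.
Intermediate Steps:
w(J, z) = -35 + 2*z
S = 2953685/256 (S = -3/2 + (23044 + 4437/((16*8)))/2 = -3/2 + (23044 + 4437/128)/2 = -3/2 + (½)*(2954069/128) = -3/2 + 2954069/256 = 2953685/256 ≈ 11538.)
w(0*(-15), -202) + S = (-35 + 2*(-202)) + 2953685/256 = (-35 - 404) + 2953685/256 = -439 + 2953685/256 = 2841301/256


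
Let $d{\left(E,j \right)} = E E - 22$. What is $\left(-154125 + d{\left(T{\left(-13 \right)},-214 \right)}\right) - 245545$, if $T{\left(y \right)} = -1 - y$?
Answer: $-399548$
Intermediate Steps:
$d{\left(E,j \right)} = -22 + E^{2}$ ($d{\left(E,j \right)} = E^{2} - 22 = -22 + E^{2}$)
$\left(-154125 + d{\left(T{\left(-13 \right)},-214 \right)}\right) - 245545 = \left(-154125 - \left(22 - \left(-1 - -13\right)^{2}\right)\right) - 245545 = \left(-154125 - \left(22 - \left(-1 + 13\right)^{2}\right)\right) - 245545 = \left(-154125 - \left(22 - 12^{2}\right)\right) - 245545 = \left(-154125 + \left(-22 + 144\right)\right) - 245545 = \left(-154125 + 122\right) - 245545 = -154003 - 245545 = -399548$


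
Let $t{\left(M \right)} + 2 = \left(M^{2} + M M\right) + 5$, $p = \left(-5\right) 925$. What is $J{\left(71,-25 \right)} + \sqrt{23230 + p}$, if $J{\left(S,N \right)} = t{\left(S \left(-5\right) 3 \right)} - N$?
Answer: $2268478 + 61 \sqrt{5} \approx 2.2686 \cdot 10^{6}$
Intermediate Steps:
$p = -4625$
$t{\left(M \right)} = 3 + 2 M^{2}$ ($t{\left(M \right)} = -2 + \left(\left(M^{2} + M M\right) + 5\right) = -2 + \left(\left(M^{2} + M^{2}\right) + 5\right) = -2 + \left(2 M^{2} + 5\right) = -2 + \left(5 + 2 M^{2}\right) = 3 + 2 M^{2}$)
$J{\left(S,N \right)} = 3 - N + 450 S^{2}$ ($J{\left(S,N \right)} = \left(3 + 2 \left(S \left(-5\right) 3\right)^{2}\right) - N = \left(3 + 2 \left(- 5 S 3\right)^{2}\right) - N = \left(3 + 2 \left(- 15 S\right)^{2}\right) - N = \left(3 + 2 \cdot 225 S^{2}\right) - N = \left(3 + 450 S^{2}\right) - N = 3 - N + 450 S^{2}$)
$J{\left(71,-25 \right)} + \sqrt{23230 + p} = \left(3 - -25 + 450 \cdot 71^{2}\right) + \sqrt{23230 - 4625} = \left(3 + 25 + 450 \cdot 5041\right) + \sqrt{18605} = \left(3 + 25 + 2268450\right) + 61 \sqrt{5} = 2268478 + 61 \sqrt{5}$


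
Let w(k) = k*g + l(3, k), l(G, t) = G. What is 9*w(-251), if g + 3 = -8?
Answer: 24876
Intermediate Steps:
g = -11 (g = -3 - 8 = -11)
w(k) = 3 - 11*k (w(k) = k*(-11) + 3 = -11*k + 3 = 3 - 11*k)
9*w(-251) = 9*(3 - 11*(-251)) = 9*(3 + 2761) = 9*2764 = 24876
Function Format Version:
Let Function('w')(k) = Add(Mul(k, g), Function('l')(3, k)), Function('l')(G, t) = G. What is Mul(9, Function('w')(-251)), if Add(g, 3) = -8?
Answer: 24876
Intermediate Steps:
g = -11 (g = Add(-3, -8) = -11)
Function('w')(k) = Add(3, Mul(-11, k)) (Function('w')(k) = Add(Mul(k, -11), 3) = Add(Mul(-11, k), 3) = Add(3, Mul(-11, k)))
Mul(9, Function('w')(-251)) = Mul(9, Add(3, Mul(-11, -251))) = Mul(9, Add(3, 2761)) = Mul(9, 2764) = 24876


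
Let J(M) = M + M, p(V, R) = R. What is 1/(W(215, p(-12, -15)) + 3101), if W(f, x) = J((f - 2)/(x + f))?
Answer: 100/310313 ≈ 0.00032226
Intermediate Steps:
J(M) = 2*M
W(f, x) = 2*(-2 + f)/(f + x) (W(f, x) = 2*((f - 2)/(x + f)) = 2*((-2 + f)/(f + x)) = 2*(-2 + f)/(f + x))
1/(W(215, p(-12, -15)) + 3101) = 1/(2*(-2 + 215)/(215 - 15) + 3101) = 1/(2*213/200 + 3101) = 1/(2*(1/200)*213 + 3101) = 1/(213/100 + 3101) = 1/(310313/100) = 100/310313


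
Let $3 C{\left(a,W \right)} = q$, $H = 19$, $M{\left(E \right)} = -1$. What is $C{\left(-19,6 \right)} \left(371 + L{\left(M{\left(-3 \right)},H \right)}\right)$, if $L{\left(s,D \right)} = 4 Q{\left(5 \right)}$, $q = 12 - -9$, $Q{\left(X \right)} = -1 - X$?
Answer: $2429$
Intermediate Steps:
$q = 21$ ($q = 12 + 9 = 21$)
$L{\left(s,D \right)} = -24$ ($L{\left(s,D \right)} = 4 \left(-1 - 5\right) = 4 \left(-6\right) = -24$)
$C{\left(a,W \right)} = 7$ ($C{\left(a,W \right)} = \frac{1}{3} \cdot 21 = 7$)
$C{\left(-19,6 \right)} \left(371 + L{\left(M{\left(-3 \right)},H \right)}\right) = 7 \left(371 - 24\right) = 7 \cdot 347 = 2429$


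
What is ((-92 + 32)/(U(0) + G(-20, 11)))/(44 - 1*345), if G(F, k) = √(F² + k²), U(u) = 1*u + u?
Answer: 60*√521/156821 ≈ 0.0087330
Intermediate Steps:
U(u) = 2*u (U(u) = u + u = 2*u)
((-92 + 32)/(U(0) + G(-20, 11)))/(44 - 1*345) = ((-92 + 32)/(2*0 + √((-20)² + 11²)))/(44 - 1*345) = (-60/(0 + √(400 + 121)))/(44 - 345) = -60/(0 + √521)/(-301) = -60*√521/521*(-1/301) = 60*√521/156821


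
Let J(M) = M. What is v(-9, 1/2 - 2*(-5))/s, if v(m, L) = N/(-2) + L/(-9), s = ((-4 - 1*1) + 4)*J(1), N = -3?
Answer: -⅓ ≈ -0.33333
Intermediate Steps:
s = -1 (s = ((-4 - 1*1) + 4)*1 = ((-4 - 1) + 4)*1 = (-5 + 4)*1 = -1*1 = -1)
v(m, L) = 3/2 - L/9 (v(m, L) = -3/(-2) + L/(-9) = -3*(-½) + L*(-⅑) = 3/2 - L/9)
v(-9, 1/2 - 2*(-5))/s = (3/2 - (1/2 - 2*(-5))/9)/(-1) = (3/2 - (½ + 10)/9)*(-1) = (3/2 - ⅑*21/2)*(-1) = (3/2 - 7/6)*(-1) = (⅓)*(-1) = -⅓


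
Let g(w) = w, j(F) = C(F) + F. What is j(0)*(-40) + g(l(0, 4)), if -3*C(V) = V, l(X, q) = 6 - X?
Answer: 6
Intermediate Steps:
C(V) = -V/3
j(F) = 2*F/3 (j(F) = -F/3 + F = 2*F/3)
j(0)*(-40) + g(l(0, 4)) = ((2/3)*0)*(-40) + (6 - 1*0) = 0*(-40) + (6 + 0) = 0 + 6 = 6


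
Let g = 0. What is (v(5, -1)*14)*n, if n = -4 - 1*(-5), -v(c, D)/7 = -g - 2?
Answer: 196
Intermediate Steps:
v(c, D) = 14 (v(c, D) = -7*(-1*0 - 2) = -7*(0 - 2) = -7*(-2) = 14)
n = 1 (n = -4 + 5 = 1)
(v(5, -1)*14)*n = (14*14)*1 = 196*1 = 196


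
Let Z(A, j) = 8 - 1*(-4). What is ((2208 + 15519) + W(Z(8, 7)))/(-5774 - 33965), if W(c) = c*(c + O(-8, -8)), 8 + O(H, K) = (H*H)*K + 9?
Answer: -1677/5677 ≈ -0.29540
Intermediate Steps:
O(H, K) = 1 + K*H**2 (O(H, K) = -8 + ((H*H)*K + 9) = -8 + (H**2*K + 9) = -8 + (K*H**2 + 9) = -8 + (9 + K*H**2) = 1 + K*H**2)
Z(A, j) = 12 (Z(A, j) = 8 + 4 = 12)
W(c) = c*(-511 + c) (W(c) = c*(c + (1 - 8*(-8)**2)) = c*(c + (1 - 8*64)) = c*(c + (1 - 512)) = c*(c - 511) = c*(-511 + c))
((2208 + 15519) + W(Z(8, 7)))/(-5774 - 33965) = ((2208 + 15519) + 12*(-511 + 12))/(-5774 - 33965) = (17727 + 12*(-499))/(-39739) = (17727 - 5988)*(-1/39739) = 11739*(-1/39739) = -1677/5677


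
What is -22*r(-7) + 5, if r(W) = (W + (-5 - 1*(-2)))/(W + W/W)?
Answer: -95/3 ≈ -31.667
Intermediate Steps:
r(W) = (-3 + W)/(1 + W) (r(W) = (W + (-5 + 2))/(W + 1) = (W - 3)/(1 + W) = (-3 + W)/(1 + W))
-22*r(-7) + 5 = -22*(-3 - 7)/(1 - 7) + 5 = -22*(-10)/(-6) + 5 = -(-11)*(-10)/3 + 5 = -22*5/3 + 5 = -110/3 + 5 = -95/3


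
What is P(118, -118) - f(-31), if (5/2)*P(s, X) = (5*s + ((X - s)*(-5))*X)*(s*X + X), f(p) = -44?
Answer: 778769364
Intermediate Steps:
P(s, X) = 2*(X + X*s)*(5*s + X*(-5*X + 5*s))/5 (P(s, X) = 2*((5*s + ((X - s)*(-5))*X)*(s*X + X))/5 = 2*((5*s + (-5*X + 5*s)*X)*(X*s + X))/5 = 2*((5*s + X*(-5*X + 5*s))*(X + X*s))/5 = 2*((X + X*s)*(5*s + X*(-5*X + 5*s)))/5 = 2*(X + X*s)*(5*s + X*(-5*X + 5*s))/5)
P(118, -118) - f(-31) = 2*(-118)*(118 + 118**2 - 1*(-118)**2 - 118*118 - 118*118**2 - 1*118*(-118)**2) - 1*(-44) = 2*(-118)*(118 + 13924 - 1*13924 - 13924 - 118*13924 - 1*118*13924) + 44 = 2*(-118)*(118 + 13924 - 13924 - 13924 - 1643032 - 1643032) + 44 = 2*(-118)*(-3299870) + 44 = 778769320 + 44 = 778769364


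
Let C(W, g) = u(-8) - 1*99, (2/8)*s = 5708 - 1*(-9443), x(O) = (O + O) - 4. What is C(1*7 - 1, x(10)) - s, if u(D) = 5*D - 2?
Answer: -60745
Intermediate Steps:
x(O) = -4 + 2*O (x(O) = 2*O - 4 = -4 + 2*O)
u(D) = -2 + 5*D
s = 60604 (s = 4*(5708 - 1*(-9443)) = 4*(5708 + 9443) = 4*15151 = 60604)
C(W, g) = -141 (C(W, g) = (-2 + 5*(-8)) - 1*99 = (-2 - 40) - 99 = -42 - 99 = -141)
C(1*7 - 1, x(10)) - s = -141 - 1*60604 = -141 - 60604 = -60745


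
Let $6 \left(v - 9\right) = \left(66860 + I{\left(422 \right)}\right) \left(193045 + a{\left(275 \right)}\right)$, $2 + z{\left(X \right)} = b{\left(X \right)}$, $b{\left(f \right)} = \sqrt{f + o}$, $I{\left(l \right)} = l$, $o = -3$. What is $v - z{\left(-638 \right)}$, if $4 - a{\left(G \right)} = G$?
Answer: $2161703389 - i \sqrt{641} \approx 2.1617 \cdot 10^{9} - 25.318 i$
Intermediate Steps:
$a{\left(G \right)} = 4 - G$
$b{\left(f \right)} = \sqrt{-3 + f}$ ($b{\left(f \right)} = \sqrt{f - 3} = \sqrt{-3 + f}$)
$z{\left(X \right)} = -2 + \sqrt{-3 + X}$
$v = 2161703387$ ($v = 9 + \frac{\left(66860 + 422\right) \left(193045 + \left(4 - 275\right)\right)}{6} = 9 + \frac{67282 \left(193045 + \left(4 - 275\right)\right)}{6} = 9 + \frac{67282 \left(193045 - 271\right)}{6} = 9 + \frac{67282 \cdot 192774}{6} = 9 + \frac{1}{6} \cdot 12970220268 = 9 + 2161703378 = 2161703387$)
$v - z{\left(-638 \right)} = 2161703387 - \left(-2 + \sqrt{-3 - 638}\right) = 2161703387 - \left(-2 + \sqrt{-641}\right) = 2161703387 - \left(-2 + i \sqrt{641}\right) = 2161703387 + \left(2 - i \sqrt{641}\right) = 2161703389 - i \sqrt{641}$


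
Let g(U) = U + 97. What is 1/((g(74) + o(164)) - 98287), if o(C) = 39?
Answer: -1/98077 ≈ -1.0196e-5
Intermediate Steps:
g(U) = 97 + U
1/((g(74) + o(164)) - 98287) = 1/(((97 + 74) + 39) - 98287) = 1/((171 + 39) - 98287) = 1/(210 - 98287) = 1/(-98077) = -1/98077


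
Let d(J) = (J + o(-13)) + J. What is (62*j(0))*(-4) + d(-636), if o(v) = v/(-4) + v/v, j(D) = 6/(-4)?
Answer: -3583/4 ≈ -895.75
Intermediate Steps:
j(D) = -3/2 (j(D) = 6*(-¼) = -3/2)
o(v) = 1 - v/4 (o(v) = v*(-¼) + 1 = -v/4 + 1 = 1 - v/4)
d(J) = 17/4 + 2*J (d(J) = (J + (1 - ¼*(-13))) + J = (J + (1 + 13/4)) + J = (J + 17/4) + J = (17/4 + J) + J = 17/4 + 2*J)
(62*j(0))*(-4) + d(-636) = (62*(-3/2))*(-4) + (17/4 + 2*(-636)) = -93*(-4) + (17/4 - 1272) = 372 - 5071/4 = -3583/4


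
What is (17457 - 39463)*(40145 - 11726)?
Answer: -625388514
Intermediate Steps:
(17457 - 39463)*(40145 - 11726) = -22006*28419 = -625388514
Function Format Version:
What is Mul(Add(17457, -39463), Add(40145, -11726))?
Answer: -625388514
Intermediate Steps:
Mul(Add(17457, -39463), Add(40145, -11726)) = Mul(-22006, 28419) = -625388514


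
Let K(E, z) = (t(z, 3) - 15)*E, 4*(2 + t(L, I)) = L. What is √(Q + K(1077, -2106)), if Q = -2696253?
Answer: 3*I*√1458490/2 ≈ 1811.5*I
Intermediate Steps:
t(L, I) = -2 + L/4
K(E, z) = E*(-17 + z/4) (K(E, z) = ((-2 + z/4) - 15)*E = (-17 + z/4)*E = E*(-17 + z/4))
√(Q + K(1077, -2106)) = √(-2696253 + (¼)*1077*(-68 - 2106)) = √(-2696253 + (¼)*1077*(-2174)) = √(-2696253 - 1170699/2) = √(-6563205/2) = 3*I*√1458490/2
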